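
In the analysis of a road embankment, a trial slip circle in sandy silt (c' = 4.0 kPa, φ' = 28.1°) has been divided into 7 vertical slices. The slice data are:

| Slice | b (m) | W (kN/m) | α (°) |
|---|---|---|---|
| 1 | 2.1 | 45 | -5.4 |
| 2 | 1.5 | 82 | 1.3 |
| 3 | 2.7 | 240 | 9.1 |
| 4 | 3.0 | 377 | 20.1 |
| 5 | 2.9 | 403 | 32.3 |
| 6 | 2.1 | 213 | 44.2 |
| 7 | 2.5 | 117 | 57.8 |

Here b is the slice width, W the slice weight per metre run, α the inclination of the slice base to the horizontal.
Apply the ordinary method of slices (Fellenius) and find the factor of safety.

FS = 1.21

Ordinary method of slices: FS = Σ[c'·Δl_i + (W_i cosα_i)·tanφ'] / Σ W_i sinα_i, with Δl_i = b_i / cosα_i.
Slice 1: Δl = 2.1/cos(-5.4°) = 2.109 m; N'_1 = 45·cos(-5.4°) = 44.8; c'Δl = 8.44; W sinα = -4.2
Slice 2: Δl = 1.5/cos1.3° = 1.500 m; N'_2 = 82·cos1.3° = 82.0; c'Δl = 6.00; W sinα = 1.9
Slice 3: Δl = 2.7/cos9.1° = 2.734 m; N'_3 = 240·cos9.1° = 237.0; c'Δl = 10.94; W sinα = 38.0
Slice 4: Δl = 3.0/cos20.1° = 3.195 m; N'_4 = 377·cos20.1° = 354.0; c'Δl = 12.78; W sinα = 129.6
Slice 5: Δl = 2.9/cos32.3° = 3.431 m; N'_5 = 403·cos32.3° = 340.6; c'Δl = 13.72; W sinα = 215.3
Slice 6: Δl = 2.1/cos44.2° = 2.929 m; N'_6 = 213·cos44.2° = 152.7; c'Δl = 11.72; W sinα = 148.5
Slice 7: Δl = 2.5/cos57.8° = 4.692 m; N'_7 = 117·cos57.8° = 62.3; c'Δl = 18.77; W sinα = 99.0
Σc'Δl = 82.4 kN/m; ΣN' = 1273.5 kN/m; ΣW sinα = 628.0 kN/m
Resisting = 82.4 + 1273.5·tan28.1° = 82.4 + 680.0 = 762.3 kN/m
FS = 762.3 / 628.0 = 1.214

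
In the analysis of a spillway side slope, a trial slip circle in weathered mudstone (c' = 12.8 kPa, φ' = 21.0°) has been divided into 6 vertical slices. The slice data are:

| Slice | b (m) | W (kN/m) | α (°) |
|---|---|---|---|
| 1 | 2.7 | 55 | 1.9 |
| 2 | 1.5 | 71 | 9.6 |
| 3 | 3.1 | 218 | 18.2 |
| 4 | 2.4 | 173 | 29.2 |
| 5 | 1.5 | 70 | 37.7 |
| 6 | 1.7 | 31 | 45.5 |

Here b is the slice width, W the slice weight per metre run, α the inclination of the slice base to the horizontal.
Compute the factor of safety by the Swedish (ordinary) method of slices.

FS = 1.74

Ordinary method of slices: FS = Σ[c'·Δl_i + (W_i cosα_i)·tanφ'] / Σ W_i sinα_i, with Δl_i = b_i / cosα_i.
Slice 1: Δl = 2.7/cos1.9° = 2.701 m; N'_1 = 55·cos1.9° = 55.0; c'Δl = 34.58; W sinα = 1.8
Slice 2: Δl = 1.5/cos9.6° = 1.521 m; N'_2 = 71·cos9.6° = 70.0; c'Δl = 19.47; W sinα = 11.8
Slice 3: Δl = 3.1/cos18.2° = 3.263 m; N'_3 = 218·cos18.2° = 207.1; c'Δl = 41.77; W sinα = 68.1
Slice 4: Δl = 2.4/cos29.2° = 2.749 m; N'_4 = 173·cos29.2° = 151.0; c'Δl = 35.19; W sinα = 84.4
Slice 5: Δl = 1.5/cos37.7° = 1.896 m; N'_5 = 70·cos37.7° = 55.4; c'Δl = 24.27; W sinα = 42.8
Slice 6: Δl = 1.7/cos45.5° = 2.425 m; N'_6 = 31·cos45.5° = 21.7; c'Δl = 31.05; W sinα = 22.1
Σc'Δl = 186.3 kN/m; ΣN' = 560.2 kN/m; ΣW sinα = 231.1 kN/m
Resisting = 186.3 + 560.2·tan21.0° = 186.3 + 215.0 = 401.4 kN/m
FS = 401.4 / 231.1 = 1.737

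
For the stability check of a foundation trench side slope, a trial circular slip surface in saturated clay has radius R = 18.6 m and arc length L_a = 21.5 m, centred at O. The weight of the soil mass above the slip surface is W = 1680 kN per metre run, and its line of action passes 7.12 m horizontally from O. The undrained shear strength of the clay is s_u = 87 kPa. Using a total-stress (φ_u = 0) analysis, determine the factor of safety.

Taking moments about the centre O, the resisting moment is provided by the undrained shear strength acting along the arc:
M_R = s_u·L_a·R = 87·21.50·18.6 = 34791.3 kN·m/m
M_D = W·d = 1680·7.12 = 11961.6 kN·m/m
FS = M_R / M_D = 34791.3 / 11961.6 = 2.909

FS = 2.91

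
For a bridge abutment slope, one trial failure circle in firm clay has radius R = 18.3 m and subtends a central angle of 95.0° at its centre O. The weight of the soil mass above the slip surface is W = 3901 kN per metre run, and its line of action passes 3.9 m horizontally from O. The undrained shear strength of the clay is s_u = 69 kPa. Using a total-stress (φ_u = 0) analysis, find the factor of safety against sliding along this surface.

FS = 2.52

Taking moments about the centre O, the resisting moment is provided by the undrained shear strength acting along the arc:
Arc length L_a = R·θ = 18.3·(95.0°·π/180) = 18.3·1.6581 = 30.34 m
M_R = s_u·L_a·R = 69·30.34·18.3 = 38313.5 kN·m/m
M_D = W·d = 3901·3.9 = 15213.9 kN·m/m
FS = M_R / M_D = 38313.5 / 15213.9 = 2.518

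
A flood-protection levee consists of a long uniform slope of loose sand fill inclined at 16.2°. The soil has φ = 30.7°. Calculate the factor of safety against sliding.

FS = 2.04

For a dry cohesionless infinite slope the factor of safety is FS = tanφ / tanβ.
FS = tan30.7° / tan16.2° = 0.5938 / 0.2905 = 2.044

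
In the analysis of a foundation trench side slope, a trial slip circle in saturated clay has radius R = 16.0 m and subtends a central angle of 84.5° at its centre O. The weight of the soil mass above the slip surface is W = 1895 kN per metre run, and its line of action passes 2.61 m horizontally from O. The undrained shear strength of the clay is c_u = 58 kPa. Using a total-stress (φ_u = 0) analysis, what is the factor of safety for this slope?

FS = 4.43

Taking moments about the centre O, the resisting moment is provided by the undrained shear strength acting along the arc:
Arc length L_a = R·θ = 16.0·(84.5°·π/180) = 16.0·1.4748 = 23.60 m
M_R = c_u·L_a·R = 58·23.60·16.0 = 21897.9 kN·m/m
M_D = W·d = 1895·2.61 = 4945.9 kN·m/m
FS = M_R / M_D = 21897.9 / 4945.9 = 4.427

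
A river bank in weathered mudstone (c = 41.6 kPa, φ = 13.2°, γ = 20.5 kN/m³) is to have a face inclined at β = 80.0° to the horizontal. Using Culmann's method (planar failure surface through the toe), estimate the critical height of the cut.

Culmann's analysis gives the critical failure plane at α_cr = (β + φ)/2 = (80.0 + 13.2)/2 = 46.6°, and the critical height
H_c = (4c/γ) · sinβ cosφ / [1 − cos(β − φ)]
    = (4·41.6/20.5) · sin80.0°·cos13.2° / [1 − cos(66.8°)]
    = 8.117 · 0.9848·0.9736 / [1 − 0.3939]
    = 8.117 · 0.9588 / 0.6061
    = 12.84 m

H_c = 12.84 m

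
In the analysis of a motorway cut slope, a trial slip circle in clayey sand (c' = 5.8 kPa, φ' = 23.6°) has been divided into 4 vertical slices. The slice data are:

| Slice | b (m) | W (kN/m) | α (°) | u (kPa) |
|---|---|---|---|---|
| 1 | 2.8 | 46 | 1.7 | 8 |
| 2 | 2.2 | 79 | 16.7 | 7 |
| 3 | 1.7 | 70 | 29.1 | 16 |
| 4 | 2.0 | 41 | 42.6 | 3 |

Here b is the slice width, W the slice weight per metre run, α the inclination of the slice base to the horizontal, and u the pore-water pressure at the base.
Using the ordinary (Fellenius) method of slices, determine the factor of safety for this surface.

Ordinary method of slices: FS = Σ[c'·Δl_i + (W_i cosα_i − u_i·Δl_i)·tanφ'] / Σ W_i sinα_i, with Δl_i = b_i / cosα_i.
Slice 1: Δl = 2.8/cos1.7° = 2.801 m; N'_1 = 46·cos1.7° − 8·2.801 = 23.6; c'Δl = 16.25; W sinα = 1.4
Slice 2: Δl = 2.2/cos16.7° = 2.297 m; N'_2 = 79·cos16.7° − 7·2.297 = 59.6; c'Δl = 13.32; W sinα = 22.7
Slice 3: Δl = 1.7/cos29.1° = 1.946 m; N'_3 = 70·cos29.1° − 16·1.946 = 30.0; c'Δl = 11.28; W sinα = 34.0
Slice 4: Δl = 2.0/cos42.6° = 2.717 m; N'_4 = 41·cos42.6° − 3·2.717 = 22.0; c'Δl = 15.76; W sinα = 27.8
Σc'Δl = 56.6 kN/m; ΣN' = 135.2 kN/m; ΣW sinα = 85.9 kN/m
Resisting = 56.6 + 135.2·tan23.6° = 56.6 + 59.1 = 115.7 kN/m
FS = 115.7 / 85.9 = 1.347

FS = 1.35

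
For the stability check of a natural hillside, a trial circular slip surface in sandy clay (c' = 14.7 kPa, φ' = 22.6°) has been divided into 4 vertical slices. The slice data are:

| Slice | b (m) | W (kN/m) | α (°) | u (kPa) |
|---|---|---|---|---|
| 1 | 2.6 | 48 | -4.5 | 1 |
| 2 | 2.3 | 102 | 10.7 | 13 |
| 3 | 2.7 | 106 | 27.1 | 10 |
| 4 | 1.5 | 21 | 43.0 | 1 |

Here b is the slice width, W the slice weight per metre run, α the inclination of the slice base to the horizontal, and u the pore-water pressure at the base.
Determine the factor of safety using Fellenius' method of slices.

Ordinary method of slices: FS = Σ[c'·Δl_i + (W_i cosα_i − u_i·Δl_i)·tanφ'] / Σ W_i sinα_i, with Δl_i = b_i / cosα_i.
Slice 1: Δl = 2.6/cos(-4.5°) = 2.608 m; N'_1 = 48·cos(-4.5°) − 1·2.608 = 45.2; c'Δl = 38.34; W sinα = -3.8
Slice 2: Δl = 2.3/cos10.7° = 2.341 m; N'_2 = 102·cos10.7° − 13·2.341 = 69.8; c'Δl = 34.41; W sinα = 18.9
Slice 3: Δl = 2.7/cos27.1° = 3.033 m; N'_3 = 106·cos27.1° − 10·3.033 = 64.0; c'Δl = 44.58; W sinα = 48.3
Slice 4: Δl = 1.5/cos43.0° = 2.051 m; N'_4 = 21·cos43.0° − 1·2.051 = 13.3; c'Δl = 30.15; W sinα = 14.3
Σc'Δl = 147.5 kN/m; ΣN' = 192.4 kN/m; ΣW sinα = 77.8 kN/m
Resisting = 147.5 + 192.4·tan22.6° = 147.5 + 80.1 = 227.6 kN/m
FS = 227.6 / 77.8 = 2.926

FS = 2.93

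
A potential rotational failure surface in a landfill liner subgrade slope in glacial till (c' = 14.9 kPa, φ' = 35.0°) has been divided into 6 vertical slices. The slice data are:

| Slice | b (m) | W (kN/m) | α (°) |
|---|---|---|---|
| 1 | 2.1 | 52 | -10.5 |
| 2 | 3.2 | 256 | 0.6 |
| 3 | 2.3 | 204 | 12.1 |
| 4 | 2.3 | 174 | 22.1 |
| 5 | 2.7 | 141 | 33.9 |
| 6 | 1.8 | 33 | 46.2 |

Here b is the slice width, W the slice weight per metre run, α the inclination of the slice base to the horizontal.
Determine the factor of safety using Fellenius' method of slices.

Ordinary method of slices: FS = Σ[c'·Δl_i + (W_i cosα_i)·tanφ'] / Σ W_i sinα_i, with Δl_i = b_i / cosα_i.
Slice 1: Δl = 2.1/cos(-10.5°) = 2.136 m; N'_1 = 52·cos(-10.5°) = 51.1; c'Δl = 31.82; W sinα = -9.5
Slice 2: Δl = 3.2/cos0.6° = 3.200 m; N'_2 = 256·cos0.6° = 256.0; c'Δl = 47.68; W sinα = 2.7
Slice 3: Δl = 2.3/cos12.1° = 2.352 m; N'_3 = 204·cos12.1° = 199.5; c'Δl = 35.05; W sinα = 42.8
Slice 4: Δl = 2.3/cos22.1° = 2.482 m; N'_4 = 174·cos22.1° = 161.2; c'Δl = 36.99; W sinα = 65.5
Slice 5: Δl = 2.7/cos33.9° = 3.253 m; N'_5 = 141·cos33.9° = 117.0; c'Δl = 48.47; W sinα = 78.6
Slice 6: Δl = 1.8/cos46.2° = 2.601 m; N'_6 = 33·cos46.2° = 22.8; c'Δl = 38.75; W sinα = 23.8
Σc'Δl = 238.8 kN/m; ΣN' = 807.7 kN/m; ΣW sinα = 203.9 kN/m
Resisting = 238.8 + 807.7·tan35.0° = 238.8 + 565.5 = 804.3 kN/m
FS = 804.3 / 203.9 = 3.945

FS = 3.94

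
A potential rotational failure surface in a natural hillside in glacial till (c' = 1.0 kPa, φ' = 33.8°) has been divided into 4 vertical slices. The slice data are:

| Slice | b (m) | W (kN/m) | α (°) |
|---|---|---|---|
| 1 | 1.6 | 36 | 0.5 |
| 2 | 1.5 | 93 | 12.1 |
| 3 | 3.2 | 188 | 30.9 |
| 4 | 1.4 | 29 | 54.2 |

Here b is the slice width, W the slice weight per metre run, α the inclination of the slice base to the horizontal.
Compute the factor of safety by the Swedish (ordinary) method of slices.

FS = 1.53

Ordinary method of slices: FS = Σ[c'·Δl_i + (W_i cosα_i)·tanφ'] / Σ W_i sinα_i, with Δl_i = b_i / cosα_i.
Slice 1: Δl = 1.6/cos0.5° = 1.600 m; N'_1 = 36·cos0.5° = 36.0; c'Δl = 1.60; W sinα = 0.3
Slice 2: Δl = 1.5/cos12.1° = 1.534 m; N'_2 = 93·cos12.1° = 90.9; c'Δl = 1.53; W sinα = 19.5
Slice 3: Δl = 3.2/cos30.9° = 3.729 m; N'_3 = 188·cos30.9° = 161.3; c'Δl = 3.73; W sinα = 96.5
Slice 4: Δl = 1.4/cos54.2° = 2.393 m; N'_4 = 29·cos54.2° = 17.0; c'Δl = 2.39; W sinα = 23.5
Σc'Δl = 9.3 kN/m; ΣN' = 305.2 kN/m; ΣW sinα = 139.9 kN/m
Resisting = 9.3 + 305.2·tan33.8° = 9.3 + 204.3 = 213.6 kN/m
FS = 213.6 / 139.9 = 1.527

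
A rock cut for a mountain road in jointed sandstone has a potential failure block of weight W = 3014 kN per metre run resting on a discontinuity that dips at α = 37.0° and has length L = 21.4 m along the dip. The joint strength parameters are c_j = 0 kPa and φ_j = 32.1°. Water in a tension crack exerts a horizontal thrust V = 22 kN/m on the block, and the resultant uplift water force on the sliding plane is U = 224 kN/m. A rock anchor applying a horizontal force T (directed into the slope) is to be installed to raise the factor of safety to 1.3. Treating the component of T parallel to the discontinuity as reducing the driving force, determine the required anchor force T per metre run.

T = 720 kN/m

Resolving forces along and normal to the sliding plane, with the horizontal anchor force T adding T·sinα to the effective normal force and T·cosα acting up the plane against the driving force:
FS = [c_jL + (W cosα − U − V sinα + T sinα) tanφ_j] / [W sinα + V cosα − T cosα]
Without the anchor: N' = 2169.8 kN/m, driving T_d = 1831.4 kN/m, resisting R = 0·21.4 + 2169.8·tan32.1° = 1361.1 kN/m, FS = 0.74.
Setting FS = 1.3 and solving for T:
1.3·(1831.4 − T cos37.0°) = 1361.1 + T sin37.0°·tan32.1°
T·(sin37.0°·tan32.1° + 1.3·cos37.0°) = 1.3·1831.4 − 1361.1
T·(0.6018·0.6273 + 1.3·0.7986) = 2380.9 − 1361.1 = 1019.7
T·1.4157 = 1019.7
T = 720.3 kN/m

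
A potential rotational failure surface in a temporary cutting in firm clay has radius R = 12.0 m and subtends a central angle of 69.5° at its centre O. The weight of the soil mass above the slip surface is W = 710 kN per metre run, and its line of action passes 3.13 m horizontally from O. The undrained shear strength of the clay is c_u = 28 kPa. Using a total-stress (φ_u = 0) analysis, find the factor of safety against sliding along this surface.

FS = 2.20

Taking moments about the centre O, the resisting moment is provided by the undrained shear strength acting along the arc:
Arc length L_a = R·θ = 12.0·(69.5°·π/180) = 12.0·1.2130 = 14.56 m
M_R = c_u·L_a·R = 28·14.56·12.0 = 4890.8 kN·m/m
M_D = W·d = 710·3.13 = 2222.3 kN·m/m
FS = M_R / M_D = 4890.8 / 2222.3 = 2.201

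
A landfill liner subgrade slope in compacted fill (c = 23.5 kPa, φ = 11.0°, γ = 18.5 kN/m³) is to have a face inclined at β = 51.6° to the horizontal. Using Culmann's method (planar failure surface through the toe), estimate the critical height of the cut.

H_c = 16.24 m

Culmann's analysis gives the critical failure plane at α_cr = (β + φ)/2 = (51.6 + 11.0)/2 = 31.3°, and the critical height
H_c = (4c/γ) · sinβ cosφ / [1 − cos(β − φ)]
    = (4·23.5/18.5) · sin51.6°·cos11.0° / [1 − cos(40.6°)]
    = 5.081 · 0.7837·0.9816 / [1 − 0.7593]
    = 5.081 · 0.7693 / 0.2407
    = 16.24 m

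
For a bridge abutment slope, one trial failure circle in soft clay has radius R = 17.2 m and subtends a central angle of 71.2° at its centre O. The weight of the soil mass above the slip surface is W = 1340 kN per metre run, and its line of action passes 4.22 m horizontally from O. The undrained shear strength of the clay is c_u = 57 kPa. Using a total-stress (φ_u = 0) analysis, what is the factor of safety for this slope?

FS = 3.71

Taking moments about the centre O, the resisting moment is provided by the undrained shear strength acting along the arc:
Arc length L_a = R·θ = 17.2·(71.2°·π/180) = 17.2·1.2427 = 21.37 m
M_R = c_u·L_a·R = 57·21.37·17.2 = 20955.1 kN·m/m
M_D = W·d = 1340·4.22 = 5654.8 kN·m/m
FS = M_R / M_D = 20955.1 / 5654.8 = 3.706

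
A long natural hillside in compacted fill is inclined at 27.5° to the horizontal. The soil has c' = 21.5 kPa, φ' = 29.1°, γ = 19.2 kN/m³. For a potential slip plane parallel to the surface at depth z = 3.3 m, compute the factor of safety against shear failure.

FS = 1.90

For an infinite slope with a slip plane parallel to the surface (no pore pressure): FS = [c' + γz cos²β tanφ'] / [γz sinβ cosβ].
γz = 19.2·3.3 = 63.36 kN/m²
Numerator = 21.5 + 63.36·cos²27.5°·tan29.1° = 21.5 + 63.36·0.7868·0.5566 = 49.247 kPa
Denominator = 63.36·sin27.5°·cos27.5° = 63.36·0.4617·0.8870 = 25.951 kPa
FS = 49.247 / 25.951 = 1.898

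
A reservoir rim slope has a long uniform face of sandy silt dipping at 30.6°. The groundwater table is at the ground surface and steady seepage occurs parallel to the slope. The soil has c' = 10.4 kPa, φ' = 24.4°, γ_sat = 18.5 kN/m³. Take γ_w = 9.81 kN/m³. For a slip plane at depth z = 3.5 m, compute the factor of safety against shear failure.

FS = 0.73

With seepage parallel to the slope and the water table at the surface, the effective normal stress on the slip plane uses the buoyant unit weight γ' = γ_sat − γ_w while the driving shear stress uses γ_sat:
FS = [c' + γ' z cos²β tanφ'] / [γ_sat z sinβ cosβ]
γ' = 18.5 − 9.81 = 8.69 kN/m³
Numerator = 10.4 + 8.69·3.5·cos²30.6°·tan24.4° = 10.4 + 8.69·3.5·0.7409·0.4536 = 20.622 kPa
Denominator = 18.5·3.5·sin30.6°·cos30.6° = 18.5·3.5·0.5090·0.8607 = 28.370 kPa
FS = 20.622 / 28.370 = 0.727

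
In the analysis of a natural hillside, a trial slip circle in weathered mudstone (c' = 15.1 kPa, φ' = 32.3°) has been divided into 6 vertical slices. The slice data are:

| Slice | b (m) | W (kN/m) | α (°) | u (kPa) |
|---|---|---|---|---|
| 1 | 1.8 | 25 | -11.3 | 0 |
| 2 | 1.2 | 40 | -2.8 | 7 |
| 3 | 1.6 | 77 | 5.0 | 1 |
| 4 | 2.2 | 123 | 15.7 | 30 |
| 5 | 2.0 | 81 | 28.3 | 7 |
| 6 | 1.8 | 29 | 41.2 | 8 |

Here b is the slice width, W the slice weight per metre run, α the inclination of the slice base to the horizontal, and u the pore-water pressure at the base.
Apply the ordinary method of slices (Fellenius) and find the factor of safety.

Ordinary method of slices: FS = Σ[c'·Δl_i + (W_i cosα_i − u_i·Δl_i)·tanφ'] / Σ W_i sinα_i, with Δl_i = b_i / cosα_i.
Slice 1: Δl = 1.8/cos(-11.3°) = 1.836 m; N'_1 = 25·cos(-11.3°) − 0·1.836 = 24.5; c'Δl = 27.72; W sinα = -4.9
Slice 2: Δl = 1.2/cos(-2.8°) = 1.201 m; N'_2 = 40·cos(-2.8°) − 7·1.201 = 31.5; c'Δl = 18.14; W sinα = -2.0
Slice 3: Δl = 1.6/cos5.0° = 1.606 m; N'_3 = 77·cos5.0° − 1·1.606 = 75.1; c'Δl = 24.25; W sinα = 6.7
Slice 4: Δl = 2.2/cos15.7° = 2.285 m; N'_4 = 123·cos15.7° − 30·2.285 = 49.9; c'Δl = 34.51; W sinα = 33.3
Slice 5: Δl = 2.0/cos28.3° = 2.271 m; N'_5 = 81·cos28.3° − 7·2.271 = 55.4; c'Δl = 34.30; W sinα = 38.4
Slice 6: Δl = 1.8/cos41.2° = 2.392 m; N'_6 = 29·cos41.2° − 8·2.392 = 2.7; c'Δl = 36.12; W sinα = 19.1
Σc'Δl = 175.0 kN/m; ΣN' = 239.1 kN/m; ΣW sinα = 90.6 kN/m
Resisting = 175.0 + 239.1·tan32.3° = 175.0 + 151.2 = 326.2 kN/m
FS = 326.2 / 90.6 = 3.599

FS = 3.60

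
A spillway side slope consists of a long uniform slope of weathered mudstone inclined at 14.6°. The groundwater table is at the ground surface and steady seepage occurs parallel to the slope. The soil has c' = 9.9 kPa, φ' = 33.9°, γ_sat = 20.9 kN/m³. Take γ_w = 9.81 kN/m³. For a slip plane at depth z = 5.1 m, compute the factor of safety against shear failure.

With seepage parallel to the slope and the water table at the surface, the effective normal stress on the slip plane uses the buoyant unit weight γ' = γ_sat − γ_w while the driving shear stress uses γ_sat:
FS = [c' + γ' z cos²β tanφ'] / [γ_sat z sinβ cosβ]
γ' = 20.9 − 9.81 = 11.09 kN/m³
Numerator = 9.9 + 11.09·5.1·cos²14.6°·tan33.9° = 9.9 + 11.09·5.1·0.9365·0.6720 = 45.491 kPa
Denominator = 20.9·5.1·sin14.6°·cos14.6° = 20.9·5.1·0.2521·0.9677 = 26.000 kPa
FS = 45.491 / 26.000 = 1.750

FS = 1.75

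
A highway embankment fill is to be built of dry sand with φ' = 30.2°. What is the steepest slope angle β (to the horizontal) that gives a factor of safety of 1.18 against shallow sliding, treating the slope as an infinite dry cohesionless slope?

For an infinite dry cohesionless slope FS = tanφ'/tanβ, so tanβ = tanφ' / FS.
tanβ = tan30.2° / 1.18 = 0.5820 / 1.18 = 0.4932
β = arctan(0.4932) = 26.25°

β = 26.3°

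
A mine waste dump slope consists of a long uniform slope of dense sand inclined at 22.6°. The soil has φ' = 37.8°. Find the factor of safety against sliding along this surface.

For a dry cohesionless infinite slope the factor of safety is FS = tanφ' / tanβ.
FS = tan37.8° / tan22.6° = 0.7757 / 0.4163 = 1.863

FS = 1.86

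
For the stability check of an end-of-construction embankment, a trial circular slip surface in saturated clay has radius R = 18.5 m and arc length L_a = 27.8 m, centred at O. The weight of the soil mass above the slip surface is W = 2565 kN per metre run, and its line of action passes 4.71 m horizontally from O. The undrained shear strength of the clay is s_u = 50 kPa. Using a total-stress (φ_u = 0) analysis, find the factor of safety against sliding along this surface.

FS = 2.13

Taking moments about the centre O, the resisting moment is provided by the undrained shear strength acting along the arc:
M_R = s_u·L_a·R = 50·27.80·18.5 = 25715.0 kN·m/m
M_D = W·d = 2565·4.71 = 12081.1 kN·m/m
FS = M_R / M_D = 25715.0 / 12081.1 = 2.129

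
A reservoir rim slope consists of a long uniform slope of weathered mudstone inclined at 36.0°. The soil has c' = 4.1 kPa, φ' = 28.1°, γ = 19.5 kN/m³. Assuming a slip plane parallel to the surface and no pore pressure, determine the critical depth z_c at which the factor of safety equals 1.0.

z_c = 1.67 m

Setting FS = 1.00 in FS = [c' + γz cos²β tanφ'] / [γz sinβ cosβ] and solving for z:
z = c' / [γ cosβ (FS·sinβ − cosβ·tanφ')]
  = 4.1 / [19.5·cos36.0°·(1.00·sin36.0° − cos36.0°·tan28.1°)]
  = 4.1 / [19.5·0.8090·(1.00·0.5878 − 0.8090·0.5340)]
  = 4.1 / 2.4580 = 1.668 m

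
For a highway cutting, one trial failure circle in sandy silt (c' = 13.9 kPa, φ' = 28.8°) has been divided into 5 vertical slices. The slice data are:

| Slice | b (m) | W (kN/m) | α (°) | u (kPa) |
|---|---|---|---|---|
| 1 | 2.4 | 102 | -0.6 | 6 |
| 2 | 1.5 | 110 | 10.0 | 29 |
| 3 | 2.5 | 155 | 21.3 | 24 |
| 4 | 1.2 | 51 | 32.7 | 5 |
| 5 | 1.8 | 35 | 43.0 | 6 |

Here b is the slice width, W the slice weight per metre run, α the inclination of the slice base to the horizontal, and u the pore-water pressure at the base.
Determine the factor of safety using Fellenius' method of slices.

FS = 2.38

Ordinary method of slices: FS = Σ[c'·Δl_i + (W_i cosα_i − u_i·Δl_i)·tanφ'] / Σ W_i sinα_i, with Δl_i = b_i / cosα_i.
Slice 1: Δl = 2.4/cos(-0.6°) = 2.400 m; N'_1 = 102·cos(-0.6°) − 6·2.400 = 87.6; c'Δl = 33.36; W sinα = -1.1
Slice 2: Δl = 1.5/cos10.0° = 1.523 m; N'_2 = 110·cos10.0° − 29·1.523 = 64.2; c'Δl = 21.17; W sinα = 19.1
Slice 3: Δl = 2.5/cos21.3° = 2.683 m; N'_3 = 155·cos21.3° − 24·2.683 = 80.0; c'Δl = 37.30; W sinα = 56.3
Slice 4: Δl = 1.2/cos32.7° = 1.426 m; N'_4 = 51·cos32.7° − 5·1.426 = 35.8; c'Δl = 19.82; W sinα = 27.6
Slice 5: Δl = 1.8/cos43.0° = 2.461 m; N'_5 = 35·cos43.0° − 6·2.461 = 10.8; c'Δl = 34.21; W sinα = 23.9
Σc'Δl = 145.9 kN/m; ΣN' = 278.4 kN/m; ΣW sinα = 125.8 kN/m
Resisting = 145.9 + 278.4·tan28.8° = 145.9 + 153.0 = 298.9 kN/m
FS = 298.9 / 125.8 = 2.377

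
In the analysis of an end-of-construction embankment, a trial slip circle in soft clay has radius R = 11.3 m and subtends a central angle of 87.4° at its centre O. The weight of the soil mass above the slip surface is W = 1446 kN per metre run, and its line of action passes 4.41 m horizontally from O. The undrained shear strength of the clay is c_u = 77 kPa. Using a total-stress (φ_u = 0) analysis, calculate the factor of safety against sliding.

Taking moments about the centre O, the resisting moment is provided by the undrained shear strength acting along the arc:
Arc length L_a = R·θ = 11.3·(87.4°·π/180) = 11.3·1.5254 = 17.24 m
M_R = c_u·L_a·R = 77·17.24·11.3 = 14998.1 kN·m/m
M_D = W·d = 1446·4.41 = 6376.9 kN·m/m
FS = M_R / M_D = 14998.1 / 6376.9 = 2.352

FS = 2.35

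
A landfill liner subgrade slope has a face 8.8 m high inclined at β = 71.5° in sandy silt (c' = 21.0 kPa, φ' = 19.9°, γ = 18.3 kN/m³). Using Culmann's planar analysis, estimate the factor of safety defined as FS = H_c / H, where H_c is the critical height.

H_c = (4c'/γ) · sinβ cosφ' / [1 − cos(β − φ')]
    = (4·21.0/18.3) · sin71.5°·cos19.9° / [1 − cos51.6°]
    = 4.590 · 0.8917 / 0.3789 = 10.80 m
FS = H_c / H = 10.80 / 8.8 = 1.228

FS = 1.23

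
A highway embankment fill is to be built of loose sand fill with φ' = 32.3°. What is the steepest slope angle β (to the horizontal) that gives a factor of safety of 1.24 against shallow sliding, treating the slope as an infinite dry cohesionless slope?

For an infinite dry cohesionless slope FS = tanφ'/tanβ, so tanβ = tanφ' / FS.
tanβ = tan32.3° / 1.24 = 0.6322 / 1.24 = 0.5098
β = arctan(0.5098) = 27.01°

β = 27.0°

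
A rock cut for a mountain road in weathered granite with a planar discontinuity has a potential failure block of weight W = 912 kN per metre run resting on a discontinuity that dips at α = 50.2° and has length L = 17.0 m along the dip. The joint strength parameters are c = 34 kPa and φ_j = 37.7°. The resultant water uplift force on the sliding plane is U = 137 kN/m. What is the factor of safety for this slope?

Resolving the block weight along and normal to the plane and applying the Mohr–Coulomb strength on the joint:
N' = W cosα − U = 912·cos50.2° − 137 = 446.8 kN/m
Driving force T = W sinα = 912·sin50.2° = 700.7 kN/m
Resisting force R = c·L + N'·tanφ_j = 34·17.0 + 446.8·tan37.7° = 578.0 + 345.3 = 923.3 kN/m
FS = R / T = 923.3 / 700.7 = 1.318

FS = 1.32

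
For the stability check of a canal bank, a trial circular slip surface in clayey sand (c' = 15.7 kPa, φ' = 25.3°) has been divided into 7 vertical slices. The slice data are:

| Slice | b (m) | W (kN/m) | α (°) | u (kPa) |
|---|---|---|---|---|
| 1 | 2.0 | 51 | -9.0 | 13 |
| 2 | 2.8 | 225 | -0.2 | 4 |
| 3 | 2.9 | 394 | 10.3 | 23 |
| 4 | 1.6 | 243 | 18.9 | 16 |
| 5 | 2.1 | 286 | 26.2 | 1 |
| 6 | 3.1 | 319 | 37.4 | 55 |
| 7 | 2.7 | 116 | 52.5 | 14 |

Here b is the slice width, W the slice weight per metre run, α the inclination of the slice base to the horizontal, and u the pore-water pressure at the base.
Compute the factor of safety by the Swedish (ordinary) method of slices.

FS = 1.48

Ordinary method of slices: FS = Σ[c'·Δl_i + (W_i cosα_i − u_i·Δl_i)·tanφ'] / Σ W_i sinα_i, with Δl_i = b_i / cosα_i.
Slice 1: Δl = 2.0/cos(-9.0°) = 2.025 m; N'_1 = 51·cos(-9.0°) − 13·2.025 = 24.0; c'Δl = 31.79; W sinα = -8.0
Slice 2: Δl = 2.8/cos(-0.2°) = 2.800 m; N'_2 = 225·cos(-0.2°) − 4·2.800 = 213.8; c'Δl = 43.96; W sinα = -0.8
Slice 3: Δl = 2.9/cos10.3° = 2.947 m; N'_3 = 394·cos10.3° − 23·2.947 = 319.9; c'Δl = 46.28; W sinα = 70.4
Slice 4: Δl = 1.6/cos18.9° = 1.691 m; N'_4 = 243·cos18.9° − 16·1.691 = 202.8; c'Δl = 26.55; W sinα = 78.7
Slice 5: Δl = 2.1/cos26.2° = 2.340 m; N'_5 = 286·cos26.2° − 1·2.340 = 254.3; c'Δl = 36.75; W sinα = 126.3
Slice 6: Δl = 3.1/cos37.4° = 3.902 m; N'_6 = 319·cos37.4° − 55·3.902 = 38.8; c'Δl = 61.27; W sinα = 193.8
Slice 7: Δl = 2.7/cos52.5° = 4.435 m; N'_7 = 116·cos52.5° − 14·4.435 = 8.5; c'Δl = 69.63; W sinα = 92.0
Σc'Δl = 316.2 kN/m; ΣN' = 1062.1 kN/m; ΣW sinα = 552.4 kN/m
Resisting = 316.2 + 1062.1·tan25.3° = 316.2 + 502.1 = 818.3 kN/m
FS = 818.3 / 552.4 = 1.481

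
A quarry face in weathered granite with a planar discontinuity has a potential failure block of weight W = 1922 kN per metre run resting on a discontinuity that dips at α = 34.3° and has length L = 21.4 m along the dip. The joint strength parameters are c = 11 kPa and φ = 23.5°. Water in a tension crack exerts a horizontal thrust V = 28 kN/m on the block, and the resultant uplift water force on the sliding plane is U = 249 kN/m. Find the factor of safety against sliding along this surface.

Resolving the block weight along and normal to the plane and applying the Mohr–Coulomb strength on the joint:
N' = W cosα − U − V sinα = 1922·cos34.3° − 249 − 28·sin34.3° = 1323.0 kN/m
Driving force T = W sinα + V cosα = 1922·sin34.3° + 28·cos34.3° = 1106.2 kN/m
Resisting force R = c·L + N'·tanφ = 11·21.4 + 1323.0·tan23.5° = 235.4 + 575.2 = 810.6 kN/m
FS = R / T = 810.6 / 1106.2 = 0.733

FS = 0.73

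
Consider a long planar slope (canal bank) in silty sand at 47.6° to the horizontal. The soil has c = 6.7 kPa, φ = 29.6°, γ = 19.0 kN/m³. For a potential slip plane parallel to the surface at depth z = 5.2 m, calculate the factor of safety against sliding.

FS = 0.65

For an infinite slope with a slip plane parallel to the surface (no pore pressure): FS = [c + γz cos²β tanφ] / [γz sinβ cosβ].
γz = 19.0·5.2 = 98.80 kN/m²
Numerator = 6.7 + 98.80·cos²47.6°·tan29.6° = 6.7 + 98.80·0.4547·0.5681 = 32.220 kPa
Denominator = 98.80·sin47.6°·cos47.6° = 98.80·0.7385·0.6743 = 49.197 kPa
FS = 32.220 / 49.197 = 0.655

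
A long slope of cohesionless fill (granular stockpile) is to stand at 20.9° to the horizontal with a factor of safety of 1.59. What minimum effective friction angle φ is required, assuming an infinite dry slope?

φ = 31.3°

FS = tanφ/tanβ ⇒ tanφ = FS · tanβ = 1.59 · tan20.9° = 0.6072
φ = arctan(0.6072) = 31.26°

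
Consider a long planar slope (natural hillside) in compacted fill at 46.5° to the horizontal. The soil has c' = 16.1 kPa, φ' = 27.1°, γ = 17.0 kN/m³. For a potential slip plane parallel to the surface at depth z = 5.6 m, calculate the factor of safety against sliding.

For an infinite slope with a slip plane parallel to the surface (no pore pressure): FS = [c' + γz cos²β tanφ'] / [γz sinβ cosβ].
γz = 17.0·5.6 = 95.20 kN/m²
Numerator = 16.1 + 95.20·cos²46.5°·tan27.1° = 16.1 + 95.20·0.4738·0.5117 = 39.183 kPa
Denominator = 95.20·sin46.5°·cos46.5° = 95.20·0.7254·0.6884 = 47.535 kPa
FS = 39.183 / 47.535 = 0.824

FS = 0.82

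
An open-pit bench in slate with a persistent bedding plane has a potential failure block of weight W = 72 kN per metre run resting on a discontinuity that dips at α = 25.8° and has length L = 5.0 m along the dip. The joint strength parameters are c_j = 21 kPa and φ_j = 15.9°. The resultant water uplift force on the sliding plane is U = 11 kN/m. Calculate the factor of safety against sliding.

FS = 3.84

Resolving the block weight along and normal to the plane and applying the Mohr–Coulomb strength on the joint:
N' = W cosα − U = 72·cos25.8° − 11 = 53.8 kN/m
Driving force T = W sinα = 72·sin25.8° = 31.3 kN/m
Resisting force R = c_j·L + N'·tanφ_j = 21·5.0 + 53.8·tan15.9° = 105.0 + 15.3 = 120.3 kN/m
FS = R / T = 120.3 / 31.3 = 3.840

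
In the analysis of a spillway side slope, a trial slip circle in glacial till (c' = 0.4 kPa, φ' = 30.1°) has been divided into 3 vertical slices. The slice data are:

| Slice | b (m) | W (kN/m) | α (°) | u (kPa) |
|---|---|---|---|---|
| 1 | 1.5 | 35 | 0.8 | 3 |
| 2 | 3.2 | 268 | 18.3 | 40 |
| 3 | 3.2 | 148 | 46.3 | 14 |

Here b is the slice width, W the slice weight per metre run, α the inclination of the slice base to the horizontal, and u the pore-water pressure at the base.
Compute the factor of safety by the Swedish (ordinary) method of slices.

Ordinary method of slices: FS = Σ[c'·Δl_i + (W_i cosα_i − u_i·Δl_i)·tanφ'] / Σ W_i sinα_i, with Δl_i = b_i / cosα_i.
Slice 1: Δl = 1.5/cos0.8° = 1.500 m; N'_1 = 35·cos0.8° − 3·1.500 = 30.5; c'Δl = 0.60; W sinα = 0.5
Slice 2: Δl = 3.2/cos18.3° = 3.370 m; N'_2 = 268·cos18.3° − 40·3.370 = 119.6; c'Δl = 1.35; W sinα = 84.1
Slice 3: Δl = 3.2/cos46.3° = 4.632 m; N'_3 = 148·cos46.3° − 14·4.632 = 37.4; c'Δl = 1.85; W sinα = 107.0
Σc'Δl = 3.8 kN/m; ΣN' = 187.5 kN/m; ΣW sinα = 191.6 kN/m
Resisting = 3.8 + 187.5·tan30.1° = 3.8 + 108.7 = 112.5 kN/m
FS = 112.5 / 191.6 = 0.587

FS = 0.59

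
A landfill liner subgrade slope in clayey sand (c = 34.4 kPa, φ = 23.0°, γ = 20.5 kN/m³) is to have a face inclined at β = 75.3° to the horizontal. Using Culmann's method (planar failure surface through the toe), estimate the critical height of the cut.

H_c = 15.38 m

Culmann's analysis gives the critical failure plane at α_cr = (β + φ)/2 = (75.3 + 23.0)/2 = 49.1°, and the critical height
H_c = (4c/γ) · sinβ cosφ / [1 − cos(β − φ)]
    = (4·34.4/20.5) · sin75.3°·cos23.0° / [1 − cos(52.3°)]
    = 6.712 · 0.9673·0.9205 / [1 − 0.6115]
    = 6.712 · 0.8904 / 0.3885
    = 15.38 m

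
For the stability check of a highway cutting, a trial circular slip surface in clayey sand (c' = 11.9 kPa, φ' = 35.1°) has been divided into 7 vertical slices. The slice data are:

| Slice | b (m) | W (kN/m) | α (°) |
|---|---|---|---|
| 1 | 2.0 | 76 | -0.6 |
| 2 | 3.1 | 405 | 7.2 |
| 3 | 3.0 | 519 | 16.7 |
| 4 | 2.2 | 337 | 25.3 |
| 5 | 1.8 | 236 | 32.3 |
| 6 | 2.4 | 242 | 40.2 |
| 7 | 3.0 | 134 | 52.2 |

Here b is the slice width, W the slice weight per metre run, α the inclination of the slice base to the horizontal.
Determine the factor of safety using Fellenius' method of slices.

FS = 2.02

Ordinary method of slices: FS = Σ[c'·Δl_i + (W_i cosα_i)·tanφ'] / Σ W_i sinα_i, with Δl_i = b_i / cosα_i.
Slice 1: Δl = 2.0/cos(-0.6°) = 2.000 m; N'_1 = 76·cos(-0.6°) = 76.0; c'Δl = 23.80; W sinα = -0.8
Slice 2: Δl = 3.1/cos7.2° = 3.125 m; N'_2 = 405·cos7.2° = 401.8; c'Δl = 37.18; W sinα = 50.8
Slice 3: Δl = 3.0/cos16.7° = 3.132 m; N'_3 = 519·cos16.7° = 497.1; c'Δl = 37.27; W sinα = 149.1
Slice 4: Δl = 2.2/cos25.3° = 2.433 m; N'_4 = 337·cos25.3° = 304.7; c'Δl = 28.96; W sinα = 144.0
Slice 5: Δl = 1.8/cos32.3° = 2.130 m; N'_5 = 236·cos32.3° = 199.5; c'Δl = 25.34; W sinα = 126.1
Slice 6: Δl = 2.4/cos40.2° = 3.142 m; N'_6 = 242·cos40.2° = 184.8; c'Δl = 37.39; W sinα = 156.2
Slice 7: Δl = 3.0/cos52.2° = 4.895 m; N'_7 = 134·cos52.2° = 82.1; c'Δl = 58.25; W sinα = 105.9
Σc'Δl = 248.2 kN/m; ΣN' = 1746.0 kN/m; ΣW sinα = 731.3 kN/m
Resisting = 248.2 + 1746.0·tan35.1° = 248.2 + 1227.1 = 1475.3 kN/m
FS = 1475.3 / 731.3 = 2.017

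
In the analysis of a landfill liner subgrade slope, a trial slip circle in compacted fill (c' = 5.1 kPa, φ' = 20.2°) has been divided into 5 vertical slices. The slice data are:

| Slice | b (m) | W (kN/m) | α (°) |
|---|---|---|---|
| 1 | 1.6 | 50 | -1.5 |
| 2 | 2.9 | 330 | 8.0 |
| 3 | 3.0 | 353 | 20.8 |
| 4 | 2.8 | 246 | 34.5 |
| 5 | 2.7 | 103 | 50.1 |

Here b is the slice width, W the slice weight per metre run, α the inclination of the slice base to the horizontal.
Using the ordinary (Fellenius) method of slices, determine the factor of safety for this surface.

FS = 1.13

Ordinary method of slices: FS = Σ[c'·Δl_i + (W_i cosα_i)·tanφ'] / Σ W_i sinα_i, with Δl_i = b_i / cosα_i.
Slice 1: Δl = 1.6/cos(-1.5°) = 1.601 m; N'_1 = 50·cos(-1.5°) = 50.0; c'Δl = 8.16; W sinα = -1.3
Slice 2: Δl = 2.9/cos8.0° = 2.928 m; N'_2 = 330·cos8.0° = 326.8; c'Δl = 14.94; W sinα = 45.9
Slice 3: Δl = 3.0/cos20.8° = 3.209 m; N'_3 = 353·cos20.8° = 330.0; c'Δl = 16.37; W sinα = 125.4
Slice 4: Δl = 2.8/cos34.5° = 3.398 m; N'_4 = 246·cos34.5° = 202.7; c'Δl = 17.33; W sinα = 139.3
Slice 5: Δl = 2.7/cos50.1° = 4.209 m; N'_5 = 103·cos50.1° = 66.1; c'Δl = 21.47; W sinα = 79.0
Σc'Δl = 78.3 kN/m; ΣN' = 975.6 kN/m; ΣW sinα = 388.3 kN/m
Resisting = 78.3 + 975.6·tan20.2° = 78.3 + 358.9 = 437.2 kN/m
FS = 437.2 / 388.3 = 1.126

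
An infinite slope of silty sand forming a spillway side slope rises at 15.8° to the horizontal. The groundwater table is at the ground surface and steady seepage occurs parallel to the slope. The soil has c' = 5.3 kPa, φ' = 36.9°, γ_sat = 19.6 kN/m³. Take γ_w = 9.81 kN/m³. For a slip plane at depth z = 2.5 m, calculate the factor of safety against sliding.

With seepage parallel to the slope and the water table at the surface, the effective normal stress on the slip plane uses the buoyant unit weight γ' = γ_sat − γ_w while the driving shear stress uses γ_sat:
FS = [c' + γ' z cos²β tanφ'] / [γ_sat z sinβ cosβ]
γ' = 19.6 − 9.81 = 9.79 kN/m³
Numerator = 5.3 + 9.79·2.5·cos²15.8°·tan36.9° = 5.3 + 9.79·2.5·0.9259·0.7508 = 22.314 kPa
Denominator = 19.6·2.5·sin15.8°·cos15.8° = 19.6·2.5·0.2723·0.9622 = 12.838 kPa
FS = 22.314 / 12.838 = 1.738

FS = 1.74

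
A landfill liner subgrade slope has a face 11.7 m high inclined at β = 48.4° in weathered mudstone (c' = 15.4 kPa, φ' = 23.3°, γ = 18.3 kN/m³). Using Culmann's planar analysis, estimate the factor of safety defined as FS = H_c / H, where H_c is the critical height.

H_c = (4c'/γ) · sinβ cosφ' / [1 − cos(β − φ')]
    = (4·15.4/18.3) · sin48.4°·cos23.3° / [1 − cos25.1°]
    = 3.366 · 0.6868 / 0.0944 = 24.48 m
FS = H_c / H = 24.48 / 11.7 = 2.093

FS = 2.09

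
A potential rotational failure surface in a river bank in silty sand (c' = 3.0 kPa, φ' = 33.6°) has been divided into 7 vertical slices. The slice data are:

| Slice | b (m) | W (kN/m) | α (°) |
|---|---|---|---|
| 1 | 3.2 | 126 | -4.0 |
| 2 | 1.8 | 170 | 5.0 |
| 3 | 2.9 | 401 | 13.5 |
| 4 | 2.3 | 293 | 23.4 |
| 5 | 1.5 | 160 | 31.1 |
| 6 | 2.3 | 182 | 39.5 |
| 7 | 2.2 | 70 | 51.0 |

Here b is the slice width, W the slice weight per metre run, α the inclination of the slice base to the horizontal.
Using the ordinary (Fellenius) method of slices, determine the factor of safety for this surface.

Ordinary method of slices: FS = Σ[c'·Δl_i + (W_i cosα_i)·tanφ'] / Σ W_i sinα_i, with Δl_i = b_i / cosα_i.
Slice 1: Δl = 3.2/cos(-4.0°) = 3.208 m; N'_1 = 126·cos(-4.0°) = 125.7; c'Δl = 9.62; W sinα = -8.8
Slice 2: Δl = 1.8/cos5.0° = 1.807 m; N'_2 = 170·cos5.0° = 169.4; c'Δl = 5.42; W sinα = 14.8
Slice 3: Δl = 2.9/cos13.5° = 2.982 m; N'_3 = 401·cos13.5° = 389.9; c'Δl = 8.95; W sinα = 93.6
Slice 4: Δl = 2.3/cos23.4° = 2.506 m; N'_4 = 293·cos23.4° = 268.9; c'Δl = 7.52; W sinα = 116.4
Slice 5: Δl = 1.5/cos31.1° = 1.752 m; N'_5 = 160·cos31.1° = 137.0; c'Δl = 5.26; W sinα = 82.6
Slice 6: Δl = 2.3/cos39.5° = 2.981 m; N'_6 = 182·cos39.5° = 140.4; c'Δl = 8.94; W sinα = 115.8
Slice 7: Δl = 2.2/cos51.0° = 3.496 m; N'_7 = 70·cos51.0° = 44.1; c'Δl = 10.49; W sinα = 54.4
Σc'Δl = 56.2 kN/m; ΣN' = 1275.4 kN/m; ΣW sinα = 468.8 kN/m
Resisting = 56.2 + 1275.4·tan33.6° = 56.2 + 847.3 = 903.5 kN/m
FS = 903.5 / 468.8 = 1.927

FS = 1.93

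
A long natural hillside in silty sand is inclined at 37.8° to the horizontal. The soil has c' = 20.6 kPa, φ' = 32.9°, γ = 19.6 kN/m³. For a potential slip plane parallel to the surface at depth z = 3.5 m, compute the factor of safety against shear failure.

For an infinite slope with a slip plane parallel to the surface (no pore pressure): FS = [c' + γz cos²β tanφ'] / [γz sinβ cosβ].
γz = 19.6·3.5 = 68.60 kN/m²
Numerator = 20.6 + 68.60·cos²37.8°·tan32.9° = 20.6 + 68.60·0.6243·0.6469 = 48.308 kPa
Denominator = 68.60·sin37.8°·cos37.8° = 68.60·0.6129·0.7902 = 33.222 kPa
FS = 48.308 / 33.222 = 1.454

FS = 1.45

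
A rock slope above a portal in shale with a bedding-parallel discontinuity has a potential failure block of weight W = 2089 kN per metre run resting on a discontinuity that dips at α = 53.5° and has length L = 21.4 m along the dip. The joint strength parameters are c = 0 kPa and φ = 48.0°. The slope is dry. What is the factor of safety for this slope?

Resolving the block weight along and normal to the plane and applying the Mohr–Coulomb strength on the joint:
N' = W cosα = 2089·cos53.5° = 1242.6 kN/m
Driving force T = W sinα = 2089·sin53.5° = 1679.3 kN/m
Resisting force R = c·L + N'·tanφ = 0·21.4 + 1242.6·tan48.0° = 0.0 + 1380.0 = 1380.0 kN/m
FS = R / T = 1380.0 / 1679.3 = 0.822

FS = 0.82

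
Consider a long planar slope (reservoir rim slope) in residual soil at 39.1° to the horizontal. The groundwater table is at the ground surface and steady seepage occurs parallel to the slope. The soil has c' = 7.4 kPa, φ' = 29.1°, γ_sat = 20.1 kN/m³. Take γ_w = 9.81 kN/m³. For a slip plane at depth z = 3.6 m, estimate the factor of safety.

With seepage parallel to the slope and the water table at the surface, the effective normal stress on the slip plane uses the buoyant unit weight γ' = γ_sat − γ_w while the driving shear stress uses γ_sat:
FS = [c' + γ' z cos²β tanφ'] / [γ_sat z sinβ cosβ]
γ' = 20.1 − 9.81 = 10.29 kN/m³
Numerator = 7.4 + 10.29·3.6·cos²39.1°·tan29.1° = 7.4 + 10.29·3.6·0.6022·0.5566 = 19.817 kPa
Denominator = 20.1·3.6·sin39.1°·cos39.1° = 20.1·3.6·0.6307·0.7760 = 35.415 kPa
FS = 19.817 / 35.415 = 0.560

FS = 0.56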